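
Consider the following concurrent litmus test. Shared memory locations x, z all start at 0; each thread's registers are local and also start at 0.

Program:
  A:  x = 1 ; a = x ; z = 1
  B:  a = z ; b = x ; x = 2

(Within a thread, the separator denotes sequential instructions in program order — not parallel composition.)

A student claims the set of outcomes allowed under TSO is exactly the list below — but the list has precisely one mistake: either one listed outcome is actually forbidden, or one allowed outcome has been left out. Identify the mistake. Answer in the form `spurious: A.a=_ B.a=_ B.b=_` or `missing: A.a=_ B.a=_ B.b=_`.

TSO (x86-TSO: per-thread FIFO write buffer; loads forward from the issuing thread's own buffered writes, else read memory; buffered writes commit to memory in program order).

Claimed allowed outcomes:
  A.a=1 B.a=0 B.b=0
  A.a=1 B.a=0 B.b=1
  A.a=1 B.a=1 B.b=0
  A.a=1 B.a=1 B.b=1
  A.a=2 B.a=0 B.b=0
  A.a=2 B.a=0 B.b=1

spurious: A.a=1 B.a=1 B.b=0

outcome vector order: (A.a,B.a,B.b)
TSO (5): 100; 101; 111; 200; 201
claimed∖TSO = {110}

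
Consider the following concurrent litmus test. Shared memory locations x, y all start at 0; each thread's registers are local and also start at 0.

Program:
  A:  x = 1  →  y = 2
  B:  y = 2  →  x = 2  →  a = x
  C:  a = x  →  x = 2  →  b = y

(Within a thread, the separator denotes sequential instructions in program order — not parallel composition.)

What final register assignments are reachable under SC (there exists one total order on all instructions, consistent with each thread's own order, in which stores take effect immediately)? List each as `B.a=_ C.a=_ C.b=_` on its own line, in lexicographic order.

outcome vector order: (B.a,C.a,C.b)
|SC outcomes| = 9

B.a=1 C.a=0 C.b=0
B.a=1 C.a=0 C.b=2
B.a=1 C.a=1 C.b=2
B.a=1 C.a=2 C.b=2
B.a=2 C.a=0 C.b=0
B.a=2 C.a=0 C.b=2
B.a=2 C.a=1 C.b=0
B.a=2 C.a=1 C.b=2
B.a=2 C.a=2 C.b=2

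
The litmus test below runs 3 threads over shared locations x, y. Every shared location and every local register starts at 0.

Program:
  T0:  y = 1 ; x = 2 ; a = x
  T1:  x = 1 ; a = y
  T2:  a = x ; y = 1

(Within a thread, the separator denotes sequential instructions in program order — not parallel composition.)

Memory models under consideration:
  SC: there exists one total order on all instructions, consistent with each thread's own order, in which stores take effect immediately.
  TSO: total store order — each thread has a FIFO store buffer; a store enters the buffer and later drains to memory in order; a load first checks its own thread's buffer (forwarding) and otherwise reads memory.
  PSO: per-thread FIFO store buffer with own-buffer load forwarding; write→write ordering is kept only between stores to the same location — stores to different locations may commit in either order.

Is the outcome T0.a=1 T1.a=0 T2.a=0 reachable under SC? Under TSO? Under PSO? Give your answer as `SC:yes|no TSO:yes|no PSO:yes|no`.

outcome vector order: (T0.a,T1.a,T2.a)
SC (9): (1,1,0); (1,1,1); (1,1,2); (2,0,0); (2,0,1); (2,0,2); (2,1,0); (2,1,1); (2,1,2)
TSO (12): (1,0,0); (1,0,1); (1,0,2); (1,1,0); (1,1,1); (1,1,2); (2,0,0); (2,0,1); (2,0,2); (2,1,0); (2,1,1); (2,1,2)
PSO (12): (1,0,0); (1,0,1); (1,0,2); (1,1,0); (1,1,1); (1,1,2); (2,0,0); (2,0,1); (2,0,2); (2,1,0); (2,1,1); (2,1,2)
target (1,0,0) ∈ {TSO,PSO}

SC:no TSO:yes PSO:yes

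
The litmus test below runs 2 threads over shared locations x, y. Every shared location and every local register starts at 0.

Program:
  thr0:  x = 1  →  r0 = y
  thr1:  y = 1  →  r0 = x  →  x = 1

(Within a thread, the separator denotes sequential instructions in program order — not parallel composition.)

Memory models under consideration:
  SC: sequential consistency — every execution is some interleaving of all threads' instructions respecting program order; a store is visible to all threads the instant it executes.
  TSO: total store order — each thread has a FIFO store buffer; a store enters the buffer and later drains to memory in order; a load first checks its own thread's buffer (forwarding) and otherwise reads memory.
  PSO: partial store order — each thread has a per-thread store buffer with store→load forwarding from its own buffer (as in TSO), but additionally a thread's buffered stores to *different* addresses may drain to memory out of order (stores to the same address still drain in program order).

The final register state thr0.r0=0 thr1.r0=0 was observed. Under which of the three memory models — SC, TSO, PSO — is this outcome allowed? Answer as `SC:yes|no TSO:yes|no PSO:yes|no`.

outcome vector order: (thr0.r0,thr1.r0)
under SC → <0 1>, <1 0>, <1 1>
under TSO → <0 0>, <0 1>, <1 0>, <1 1>
under PSO → <0 0>, <0 1>, <1 0>, <1 1>
target <0 0> ∈ {TSO,PSO}

SC:no TSO:yes PSO:yes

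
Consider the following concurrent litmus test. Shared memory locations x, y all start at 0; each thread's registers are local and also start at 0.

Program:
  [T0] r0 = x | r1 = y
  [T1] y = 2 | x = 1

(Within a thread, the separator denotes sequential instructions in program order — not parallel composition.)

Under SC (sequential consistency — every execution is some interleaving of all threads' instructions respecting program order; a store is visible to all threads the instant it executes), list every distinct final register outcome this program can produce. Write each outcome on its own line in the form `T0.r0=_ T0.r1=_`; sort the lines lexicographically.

T0.r0=0 T0.r1=0
T0.r0=0 T0.r1=2
T0.r0=1 T0.r1=2

outcome vector order: (T0.r0,T0.r1)
|SC outcomes| = 3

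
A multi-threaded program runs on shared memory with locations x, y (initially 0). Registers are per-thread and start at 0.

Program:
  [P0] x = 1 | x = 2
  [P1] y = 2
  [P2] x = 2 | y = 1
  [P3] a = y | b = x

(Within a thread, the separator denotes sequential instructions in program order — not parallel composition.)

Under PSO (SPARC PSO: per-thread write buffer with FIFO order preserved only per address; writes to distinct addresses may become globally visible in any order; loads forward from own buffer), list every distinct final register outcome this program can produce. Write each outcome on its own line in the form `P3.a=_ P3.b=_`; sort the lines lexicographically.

outcome vector order: (P3.a,P3.b)
|PSO outcomes| = 9

P3.a=0 P3.b=0
P3.a=0 P3.b=1
P3.a=0 P3.b=2
P3.a=1 P3.b=0
P3.a=1 P3.b=1
P3.a=1 P3.b=2
P3.a=2 P3.b=0
P3.a=2 P3.b=1
P3.a=2 P3.b=2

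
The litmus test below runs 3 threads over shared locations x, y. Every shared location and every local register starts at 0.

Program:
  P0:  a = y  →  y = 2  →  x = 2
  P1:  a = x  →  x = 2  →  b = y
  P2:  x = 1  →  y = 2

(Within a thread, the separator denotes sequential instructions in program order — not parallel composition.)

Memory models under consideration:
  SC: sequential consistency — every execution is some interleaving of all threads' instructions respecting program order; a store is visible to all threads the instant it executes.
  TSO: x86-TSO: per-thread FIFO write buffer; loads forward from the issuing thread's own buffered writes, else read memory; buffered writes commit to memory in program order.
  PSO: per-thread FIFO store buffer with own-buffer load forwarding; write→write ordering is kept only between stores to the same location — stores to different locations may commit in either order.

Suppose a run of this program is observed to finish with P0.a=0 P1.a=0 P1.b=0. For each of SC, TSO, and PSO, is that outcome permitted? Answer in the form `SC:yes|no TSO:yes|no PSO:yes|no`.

SC:yes TSO:yes PSO:yes

outcome vector order: (P0.a,P1.a,P1.b)
[SC] allowed = {0/0/0, 0/0/2, 0/1/0, 0/1/2, 0/2/2, 2/0/0, 2/0/2, 2/1/0, 2/1/2, 2/2/2}
[TSO] allowed = {0/0/0, 0/0/2, 0/1/0, 0/1/2, 0/2/2, 2/0/0, 2/0/2, 2/1/0, 2/1/2, 2/2/2}
[PSO] allowed = {0/0/0, 0/0/2, 0/1/0, 0/1/2, 0/2/0, 0/2/2, 2/0/0, 2/0/2, 2/1/0, 2/1/2, 2/2/2}
target 0/0/0 ∈ {SC,TSO,PSO}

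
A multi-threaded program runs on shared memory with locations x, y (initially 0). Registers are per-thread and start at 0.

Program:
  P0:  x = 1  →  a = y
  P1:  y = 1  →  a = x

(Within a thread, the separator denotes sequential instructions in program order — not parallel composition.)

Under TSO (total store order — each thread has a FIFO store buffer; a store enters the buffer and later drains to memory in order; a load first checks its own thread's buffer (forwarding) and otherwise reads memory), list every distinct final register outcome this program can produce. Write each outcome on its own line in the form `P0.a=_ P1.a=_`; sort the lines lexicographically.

outcome vector order: (P0.a,P1.a)
|TSO outcomes| = 4

P0.a=0 P1.a=0
P0.a=0 P1.a=1
P0.a=1 P1.a=0
P0.a=1 P1.a=1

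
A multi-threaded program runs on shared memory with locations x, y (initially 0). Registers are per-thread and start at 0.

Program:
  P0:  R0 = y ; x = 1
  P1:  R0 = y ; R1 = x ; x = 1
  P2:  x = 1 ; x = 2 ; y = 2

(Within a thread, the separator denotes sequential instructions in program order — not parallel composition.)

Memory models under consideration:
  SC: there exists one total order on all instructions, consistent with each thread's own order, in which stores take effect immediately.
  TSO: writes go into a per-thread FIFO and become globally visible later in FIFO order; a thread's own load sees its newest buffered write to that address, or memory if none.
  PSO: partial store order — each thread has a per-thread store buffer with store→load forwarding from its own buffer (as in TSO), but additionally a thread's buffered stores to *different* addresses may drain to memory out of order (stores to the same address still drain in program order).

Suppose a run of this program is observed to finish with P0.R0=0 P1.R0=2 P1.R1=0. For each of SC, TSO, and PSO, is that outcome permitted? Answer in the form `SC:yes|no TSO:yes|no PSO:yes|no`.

SC:no TSO:no PSO:yes

outcome vector order: (P0.R0,P1.R0,P1.R1)
SC (10): 0/0/0 0/0/1 0/0/2 0/2/1 0/2/2 2/0/0 2/0/1 2/0/2 2/2/1 2/2/2
TSO (10): 0/0/0 0/0/1 0/0/2 0/2/1 0/2/2 2/0/0 2/0/1 2/0/2 2/2/1 2/2/2
PSO (12): 0/0/0 0/0/1 0/0/2 0/2/0 0/2/1 0/2/2 2/0/0 2/0/1 2/0/2 2/2/0 2/2/1 2/2/2
target 0/2/0 ∈ {PSO}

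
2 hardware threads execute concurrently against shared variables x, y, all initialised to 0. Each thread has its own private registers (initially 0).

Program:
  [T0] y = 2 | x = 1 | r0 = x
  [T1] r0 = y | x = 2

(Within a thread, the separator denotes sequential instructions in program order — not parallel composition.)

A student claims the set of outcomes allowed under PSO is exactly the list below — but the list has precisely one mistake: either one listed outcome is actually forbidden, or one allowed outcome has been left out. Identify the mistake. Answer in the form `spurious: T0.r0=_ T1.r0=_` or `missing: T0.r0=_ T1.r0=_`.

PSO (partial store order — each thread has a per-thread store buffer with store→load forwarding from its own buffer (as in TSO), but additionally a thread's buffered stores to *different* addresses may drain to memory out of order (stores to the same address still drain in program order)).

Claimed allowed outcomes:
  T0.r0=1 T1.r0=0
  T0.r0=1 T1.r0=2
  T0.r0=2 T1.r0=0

missing: T0.r0=2 T1.r0=2

outcome vector order: (T0.r0,T1.r0)
PSO: 4 outcomes — {1/0; 1/2; 2/0; 2/2}
PSO∖claimed = {2/2}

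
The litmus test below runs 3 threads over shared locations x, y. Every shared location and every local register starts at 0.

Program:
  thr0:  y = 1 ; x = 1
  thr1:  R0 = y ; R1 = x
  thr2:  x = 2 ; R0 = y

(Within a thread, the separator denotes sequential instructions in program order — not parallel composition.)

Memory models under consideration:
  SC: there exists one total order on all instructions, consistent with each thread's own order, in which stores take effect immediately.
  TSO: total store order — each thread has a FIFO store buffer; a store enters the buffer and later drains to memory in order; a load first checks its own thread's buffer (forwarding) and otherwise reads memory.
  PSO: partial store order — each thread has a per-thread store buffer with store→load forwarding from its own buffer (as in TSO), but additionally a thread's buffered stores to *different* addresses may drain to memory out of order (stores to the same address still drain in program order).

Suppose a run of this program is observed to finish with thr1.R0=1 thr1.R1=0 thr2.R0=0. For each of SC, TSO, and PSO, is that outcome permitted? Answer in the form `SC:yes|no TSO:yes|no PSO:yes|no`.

SC:no TSO:yes PSO:yes

outcome vector order: (thr1.R0,thr1.R1,thr2.R0)
SC (11): 000, 001, 010, 011, 020, 021, 101, 110, 111, 120, 121
TSO (12): 000, 001, 010, 011, 020, 021, 100, 101, 110, 111, 120, 121
PSO (12): 000, 001, 010, 011, 020, 021, 100, 101, 110, 111, 120, 121
target 100 ∈ {TSO,PSO}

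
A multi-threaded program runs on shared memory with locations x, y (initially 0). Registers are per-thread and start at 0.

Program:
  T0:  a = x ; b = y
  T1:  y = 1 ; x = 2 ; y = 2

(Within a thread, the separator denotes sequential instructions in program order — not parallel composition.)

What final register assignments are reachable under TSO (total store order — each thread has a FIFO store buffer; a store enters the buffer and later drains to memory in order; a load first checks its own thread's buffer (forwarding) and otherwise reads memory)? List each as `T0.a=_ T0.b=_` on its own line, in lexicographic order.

T0.a=0 T0.b=0
T0.a=0 T0.b=1
T0.a=0 T0.b=2
T0.a=2 T0.b=1
T0.a=2 T0.b=2

outcome vector order: (T0.a,T0.b)
|TSO outcomes| = 5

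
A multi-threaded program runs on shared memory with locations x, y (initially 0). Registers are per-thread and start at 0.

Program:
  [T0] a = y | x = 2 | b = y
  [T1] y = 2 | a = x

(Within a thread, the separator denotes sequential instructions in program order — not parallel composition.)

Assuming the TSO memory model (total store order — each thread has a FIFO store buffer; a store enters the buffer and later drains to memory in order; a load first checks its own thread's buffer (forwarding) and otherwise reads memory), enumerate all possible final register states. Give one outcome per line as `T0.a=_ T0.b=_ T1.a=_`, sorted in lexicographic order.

outcome vector order: (T0.a,T0.b,T1.a)
|TSO outcomes| = 6

T0.a=0 T0.b=0 T1.a=0
T0.a=0 T0.b=0 T1.a=2
T0.a=0 T0.b=2 T1.a=0
T0.a=0 T0.b=2 T1.a=2
T0.a=2 T0.b=2 T1.a=0
T0.a=2 T0.b=2 T1.a=2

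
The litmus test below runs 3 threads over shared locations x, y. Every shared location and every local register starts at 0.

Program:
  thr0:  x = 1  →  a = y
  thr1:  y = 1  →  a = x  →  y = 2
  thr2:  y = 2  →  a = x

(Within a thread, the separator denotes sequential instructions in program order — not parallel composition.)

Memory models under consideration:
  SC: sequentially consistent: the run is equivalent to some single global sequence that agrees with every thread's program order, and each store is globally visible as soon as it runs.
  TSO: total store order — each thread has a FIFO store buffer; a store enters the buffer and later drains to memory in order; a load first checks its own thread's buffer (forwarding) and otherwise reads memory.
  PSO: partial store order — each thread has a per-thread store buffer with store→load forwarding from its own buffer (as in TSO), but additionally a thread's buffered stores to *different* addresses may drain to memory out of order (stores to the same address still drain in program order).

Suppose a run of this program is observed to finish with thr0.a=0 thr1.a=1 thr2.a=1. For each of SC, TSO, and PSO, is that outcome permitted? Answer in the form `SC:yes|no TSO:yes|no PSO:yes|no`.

outcome vector order: (thr0.a,thr1.a,thr2.a)
[SC] allowed = {011; 100; 101; 110; 111; 200; 201; 210; 211}
[TSO] allowed = {000; 001; 010; 011; 100; 101; 110; 111; 200; 201; 210; 211}
[PSO] allowed = {000; 001; 010; 011; 100; 101; 110; 111; 200; 201; 210; 211}
target 011 ∈ {SC,TSO,PSO}

SC:yes TSO:yes PSO:yes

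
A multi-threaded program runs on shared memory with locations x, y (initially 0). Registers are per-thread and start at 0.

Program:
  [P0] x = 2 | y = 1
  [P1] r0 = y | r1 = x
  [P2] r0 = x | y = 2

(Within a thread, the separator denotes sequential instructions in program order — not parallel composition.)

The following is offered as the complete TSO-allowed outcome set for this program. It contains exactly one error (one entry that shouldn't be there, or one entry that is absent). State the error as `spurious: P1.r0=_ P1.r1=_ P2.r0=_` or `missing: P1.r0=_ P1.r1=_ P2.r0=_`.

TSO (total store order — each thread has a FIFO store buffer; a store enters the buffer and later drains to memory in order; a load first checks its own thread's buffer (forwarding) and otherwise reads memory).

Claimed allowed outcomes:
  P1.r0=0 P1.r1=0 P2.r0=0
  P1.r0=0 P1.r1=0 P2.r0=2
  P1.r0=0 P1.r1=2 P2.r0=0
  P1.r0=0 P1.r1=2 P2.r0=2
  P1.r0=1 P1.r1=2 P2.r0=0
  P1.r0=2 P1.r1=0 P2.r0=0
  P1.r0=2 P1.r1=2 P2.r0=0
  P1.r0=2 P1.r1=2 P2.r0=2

missing: P1.r0=1 P1.r1=2 P2.r0=2

outcome vector order: (P1.r0,P1.r1,P2.r0)
under TSO → (0,0,0), (0,0,2), (0,2,0), (0,2,2), (1,2,0), (1,2,2), (2,0,0), (2,2,0), (2,2,2)
TSO∖claimed = {(1,2,2)}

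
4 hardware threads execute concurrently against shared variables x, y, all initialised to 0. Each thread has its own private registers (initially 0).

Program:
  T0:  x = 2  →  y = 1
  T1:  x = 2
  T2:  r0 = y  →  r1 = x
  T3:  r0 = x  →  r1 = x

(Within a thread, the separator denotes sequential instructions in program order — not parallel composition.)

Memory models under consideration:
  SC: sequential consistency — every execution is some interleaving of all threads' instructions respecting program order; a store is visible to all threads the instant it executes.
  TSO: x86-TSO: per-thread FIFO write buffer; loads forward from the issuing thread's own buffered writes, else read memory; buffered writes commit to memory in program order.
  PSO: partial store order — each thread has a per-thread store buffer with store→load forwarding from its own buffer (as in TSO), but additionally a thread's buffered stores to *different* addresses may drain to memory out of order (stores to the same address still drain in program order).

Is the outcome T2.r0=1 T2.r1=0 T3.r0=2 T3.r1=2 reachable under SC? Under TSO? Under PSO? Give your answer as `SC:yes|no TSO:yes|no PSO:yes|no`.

outcome vector order: (T2.r0,T2.r1,T3.r0,T3.r1)
under SC → 0/0/0/0; 0/0/0/2; 0/0/2/2; 0/2/0/0; 0/2/0/2; 0/2/2/2; 1/2/0/0; 1/2/0/2; 1/2/2/2
under TSO → 0/0/0/0; 0/0/0/2; 0/0/2/2; 0/2/0/0; 0/2/0/2; 0/2/2/2; 1/2/0/0; 1/2/0/2; 1/2/2/2
under PSO → 0/0/0/0; 0/0/0/2; 0/0/2/2; 0/2/0/0; 0/2/0/2; 0/2/2/2; 1/0/0/0; 1/0/0/2; 1/0/2/2; 1/2/0/0; 1/2/0/2; 1/2/2/2
target 1/0/2/2 ∈ {PSO}

SC:no TSO:no PSO:yes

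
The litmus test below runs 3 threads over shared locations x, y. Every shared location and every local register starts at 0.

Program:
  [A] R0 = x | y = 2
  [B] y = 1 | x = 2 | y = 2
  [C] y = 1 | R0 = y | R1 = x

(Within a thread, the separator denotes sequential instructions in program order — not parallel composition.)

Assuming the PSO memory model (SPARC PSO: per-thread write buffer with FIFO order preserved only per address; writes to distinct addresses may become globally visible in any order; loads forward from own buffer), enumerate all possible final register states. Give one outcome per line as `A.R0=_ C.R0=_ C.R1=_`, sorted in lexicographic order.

A.R0=0 C.R0=1 C.R1=0
A.R0=0 C.R0=1 C.R1=2
A.R0=0 C.R0=2 C.R1=0
A.R0=0 C.R0=2 C.R1=2
A.R0=2 C.R0=1 C.R1=0
A.R0=2 C.R0=1 C.R1=2
A.R0=2 C.R0=2 C.R1=0
A.R0=2 C.R0=2 C.R1=2

outcome vector order: (A.R0,C.R0,C.R1)
|PSO outcomes| = 8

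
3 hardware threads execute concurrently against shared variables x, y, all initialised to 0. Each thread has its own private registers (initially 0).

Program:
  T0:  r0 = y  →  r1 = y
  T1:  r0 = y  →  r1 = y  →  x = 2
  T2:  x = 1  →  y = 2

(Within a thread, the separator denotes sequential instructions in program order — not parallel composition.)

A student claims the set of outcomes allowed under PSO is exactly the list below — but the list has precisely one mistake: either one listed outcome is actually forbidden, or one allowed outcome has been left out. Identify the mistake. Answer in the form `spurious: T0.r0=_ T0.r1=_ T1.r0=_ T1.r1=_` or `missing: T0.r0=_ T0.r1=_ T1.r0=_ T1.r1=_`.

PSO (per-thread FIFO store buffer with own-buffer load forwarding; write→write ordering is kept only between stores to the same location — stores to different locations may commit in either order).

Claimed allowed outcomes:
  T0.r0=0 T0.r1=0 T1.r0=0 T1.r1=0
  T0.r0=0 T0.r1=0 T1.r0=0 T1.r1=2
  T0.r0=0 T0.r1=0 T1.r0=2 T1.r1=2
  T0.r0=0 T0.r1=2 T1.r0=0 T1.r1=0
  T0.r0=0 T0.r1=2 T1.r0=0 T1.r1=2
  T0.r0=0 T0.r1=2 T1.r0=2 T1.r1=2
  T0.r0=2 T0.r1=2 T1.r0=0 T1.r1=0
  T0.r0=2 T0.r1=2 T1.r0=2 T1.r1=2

missing: T0.r0=2 T0.r1=2 T1.r0=0 T1.r1=2

outcome vector order: (T0.r0,T0.r1,T1.r0,T1.r1)
PSO: 9 outcomes — {<0 0 0 0> <0 0 0 2> <0 0 2 2> <0 2 0 0> <0 2 0 2> <0 2 2 2> <2 2 0 0> <2 2 0 2> <2 2 2 2>}
PSO∖claimed = {<2 2 0 2>}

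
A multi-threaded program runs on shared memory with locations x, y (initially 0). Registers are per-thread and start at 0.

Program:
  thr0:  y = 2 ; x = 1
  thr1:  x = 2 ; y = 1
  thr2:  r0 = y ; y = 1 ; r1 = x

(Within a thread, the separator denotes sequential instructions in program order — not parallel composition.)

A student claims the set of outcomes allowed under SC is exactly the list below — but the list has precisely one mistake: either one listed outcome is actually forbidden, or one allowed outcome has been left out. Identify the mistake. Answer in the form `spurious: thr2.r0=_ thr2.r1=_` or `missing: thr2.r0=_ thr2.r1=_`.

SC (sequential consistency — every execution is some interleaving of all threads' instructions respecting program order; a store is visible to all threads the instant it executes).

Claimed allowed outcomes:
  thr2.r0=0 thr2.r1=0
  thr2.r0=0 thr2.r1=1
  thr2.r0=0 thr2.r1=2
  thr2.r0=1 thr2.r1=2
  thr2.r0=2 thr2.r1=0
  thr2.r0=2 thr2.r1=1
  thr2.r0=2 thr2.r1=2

missing: thr2.r0=1 thr2.r1=1

outcome vector order: (thr2.r0,thr2.r1)
[SC] allowed = {(0,0); (0,1); (0,2); (1,1); (1,2); (2,0); (2,1); (2,2)}
SC∖claimed = {(1,1)}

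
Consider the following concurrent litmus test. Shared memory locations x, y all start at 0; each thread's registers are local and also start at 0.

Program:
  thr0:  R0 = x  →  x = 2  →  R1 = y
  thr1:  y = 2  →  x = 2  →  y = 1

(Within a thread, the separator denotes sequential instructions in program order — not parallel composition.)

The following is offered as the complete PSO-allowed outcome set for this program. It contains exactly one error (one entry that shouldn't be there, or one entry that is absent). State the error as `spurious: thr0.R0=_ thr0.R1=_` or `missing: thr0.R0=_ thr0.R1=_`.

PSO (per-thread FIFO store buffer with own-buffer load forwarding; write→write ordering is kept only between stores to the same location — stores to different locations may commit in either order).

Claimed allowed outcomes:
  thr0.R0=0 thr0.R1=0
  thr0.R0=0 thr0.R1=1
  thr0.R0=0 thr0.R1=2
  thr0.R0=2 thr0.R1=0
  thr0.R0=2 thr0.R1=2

missing: thr0.R0=2 thr0.R1=1

outcome vector order: (thr0.R0,thr0.R1)
PSO (6): 00; 01; 02; 20; 21; 22
PSO∖claimed = {21}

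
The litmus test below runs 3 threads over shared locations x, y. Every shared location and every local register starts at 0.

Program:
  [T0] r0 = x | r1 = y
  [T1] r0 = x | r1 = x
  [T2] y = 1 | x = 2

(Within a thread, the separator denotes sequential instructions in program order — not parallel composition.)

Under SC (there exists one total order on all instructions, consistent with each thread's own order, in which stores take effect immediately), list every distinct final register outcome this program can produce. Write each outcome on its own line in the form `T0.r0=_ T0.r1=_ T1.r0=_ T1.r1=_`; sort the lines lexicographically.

outcome vector order: (T0.r0,T0.r1,T1.r0,T1.r1)
|SC outcomes| = 9

T0.r0=0 T0.r1=0 T1.r0=0 T1.r1=0
T0.r0=0 T0.r1=0 T1.r0=0 T1.r1=2
T0.r0=0 T0.r1=0 T1.r0=2 T1.r1=2
T0.r0=0 T0.r1=1 T1.r0=0 T1.r1=0
T0.r0=0 T0.r1=1 T1.r0=0 T1.r1=2
T0.r0=0 T0.r1=1 T1.r0=2 T1.r1=2
T0.r0=2 T0.r1=1 T1.r0=0 T1.r1=0
T0.r0=2 T0.r1=1 T1.r0=0 T1.r1=2
T0.r0=2 T0.r1=1 T1.r0=2 T1.r1=2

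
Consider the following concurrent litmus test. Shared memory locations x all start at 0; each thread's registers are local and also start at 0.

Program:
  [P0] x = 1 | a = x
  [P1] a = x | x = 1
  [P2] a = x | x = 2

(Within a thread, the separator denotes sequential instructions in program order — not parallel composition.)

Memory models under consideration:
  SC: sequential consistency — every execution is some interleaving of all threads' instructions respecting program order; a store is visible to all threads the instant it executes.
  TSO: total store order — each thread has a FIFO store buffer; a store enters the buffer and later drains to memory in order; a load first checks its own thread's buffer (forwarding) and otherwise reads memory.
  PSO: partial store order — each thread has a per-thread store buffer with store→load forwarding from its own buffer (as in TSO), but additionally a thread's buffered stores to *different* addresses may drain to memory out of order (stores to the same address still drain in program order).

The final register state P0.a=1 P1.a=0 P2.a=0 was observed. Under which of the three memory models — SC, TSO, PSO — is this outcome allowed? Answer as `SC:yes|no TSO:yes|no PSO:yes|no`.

outcome vector order: (P0.a,P1.a,P2.a)
[SC] allowed = {1/0/0 1/0/1 1/1/0 1/1/1 1/2/0 1/2/1 2/0/0 2/0/1 2/1/0 2/1/1 2/2/0 2/2/1}
[TSO] allowed = {1/0/0 1/0/1 1/1/0 1/1/1 1/2/0 1/2/1 2/0/0 2/0/1 2/1/0 2/1/1 2/2/0 2/2/1}
[PSO] allowed = {1/0/0 1/0/1 1/1/0 1/1/1 1/2/0 1/2/1 2/0/0 2/0/1 2/1/0 2/1/1 2/2/0 2/2/1}
target 1/0/0 ∈ {SC,TSO,PSO}

SC:yes TSO:yes PSO:yes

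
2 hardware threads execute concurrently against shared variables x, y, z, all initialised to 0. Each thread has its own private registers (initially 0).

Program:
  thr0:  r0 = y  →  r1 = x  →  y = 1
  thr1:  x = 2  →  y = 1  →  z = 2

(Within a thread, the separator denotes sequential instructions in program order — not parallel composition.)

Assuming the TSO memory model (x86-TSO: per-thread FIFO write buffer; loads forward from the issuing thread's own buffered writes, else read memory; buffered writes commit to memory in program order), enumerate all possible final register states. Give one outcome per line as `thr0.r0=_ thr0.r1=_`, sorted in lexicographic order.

thr0.r0=0 thr0.r1=0
thr0.r0=0 thr0.r1=2
thr0.r0=1 thr0.r1=2

outcome vector order: (thr0.r0,thr0.r1)
|TSO outcomes| = 3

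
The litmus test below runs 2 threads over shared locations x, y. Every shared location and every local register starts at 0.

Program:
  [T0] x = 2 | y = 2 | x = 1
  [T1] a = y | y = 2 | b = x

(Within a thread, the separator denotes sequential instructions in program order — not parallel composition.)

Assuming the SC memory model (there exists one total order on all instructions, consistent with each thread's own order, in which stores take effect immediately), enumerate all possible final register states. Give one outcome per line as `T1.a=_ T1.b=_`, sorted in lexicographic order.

outcome vector order: (T1.a,T1.b)
|SC outcomes| = 5

T1.a=0 T1.b=0
T1.a=0 T1.b=1
T1.a=0 T1.b=2
T1.a=2 T1.b=1
T1.a=2 T1.b=2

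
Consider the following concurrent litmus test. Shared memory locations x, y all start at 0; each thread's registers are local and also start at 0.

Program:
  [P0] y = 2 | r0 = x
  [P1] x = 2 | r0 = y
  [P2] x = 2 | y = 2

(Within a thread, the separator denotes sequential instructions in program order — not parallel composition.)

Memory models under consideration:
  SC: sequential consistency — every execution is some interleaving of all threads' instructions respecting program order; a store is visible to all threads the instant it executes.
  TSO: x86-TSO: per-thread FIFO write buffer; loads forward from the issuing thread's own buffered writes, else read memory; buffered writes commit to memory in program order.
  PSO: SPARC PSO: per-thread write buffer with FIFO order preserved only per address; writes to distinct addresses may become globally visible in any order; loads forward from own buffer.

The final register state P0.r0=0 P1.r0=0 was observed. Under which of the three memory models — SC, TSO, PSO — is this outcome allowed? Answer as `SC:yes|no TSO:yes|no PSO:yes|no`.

outcome vector order: (P0.r0,P1.r0)
under SC → 0/2; 2/0; 2/2
under TSO → 0/0; 0/2; 2/0; 2/2
under PSO → 0/0; 0/2; 2/0; 2/2
target 0/0 ∈ {TSO,PSO}

SC:no TSO:yes PSO:yes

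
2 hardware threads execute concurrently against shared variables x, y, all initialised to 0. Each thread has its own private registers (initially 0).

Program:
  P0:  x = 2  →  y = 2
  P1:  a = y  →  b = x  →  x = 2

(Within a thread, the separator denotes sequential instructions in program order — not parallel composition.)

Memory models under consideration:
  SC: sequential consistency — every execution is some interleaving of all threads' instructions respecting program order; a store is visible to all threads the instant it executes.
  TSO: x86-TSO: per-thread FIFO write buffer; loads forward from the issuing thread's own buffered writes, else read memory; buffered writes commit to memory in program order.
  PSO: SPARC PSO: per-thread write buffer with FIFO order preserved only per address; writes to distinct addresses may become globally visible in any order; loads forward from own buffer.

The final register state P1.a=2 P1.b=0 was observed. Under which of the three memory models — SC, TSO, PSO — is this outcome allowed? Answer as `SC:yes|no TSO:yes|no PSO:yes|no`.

SC:no TSO:no PSO:yes

outcome vector order: (P1.a,P1.b)
SC: 3 outcomes — {(0,0), (0,2), (2,2)}
TSO: 3 outcomes — {(0,0), (0,2), (2,2)}
PSO: 4 outcomes — {(0,0), (0,2), (2,0), (2,2)}
target (2,0) ∈ {PSO}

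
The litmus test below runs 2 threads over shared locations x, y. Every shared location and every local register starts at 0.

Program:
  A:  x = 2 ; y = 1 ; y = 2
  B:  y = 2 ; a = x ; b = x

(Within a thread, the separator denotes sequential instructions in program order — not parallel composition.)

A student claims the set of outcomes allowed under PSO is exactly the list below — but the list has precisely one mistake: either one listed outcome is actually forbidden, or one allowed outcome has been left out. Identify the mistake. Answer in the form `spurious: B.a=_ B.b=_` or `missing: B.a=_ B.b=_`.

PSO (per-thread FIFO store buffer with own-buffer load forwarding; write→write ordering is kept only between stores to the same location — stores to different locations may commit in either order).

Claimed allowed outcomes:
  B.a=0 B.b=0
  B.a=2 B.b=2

missing: B.a=0 B.b=2

outcome vector order: (B.a,B.b)
under PSO → 0/0 0/2 2/2
PSO∖claimed = {0/2}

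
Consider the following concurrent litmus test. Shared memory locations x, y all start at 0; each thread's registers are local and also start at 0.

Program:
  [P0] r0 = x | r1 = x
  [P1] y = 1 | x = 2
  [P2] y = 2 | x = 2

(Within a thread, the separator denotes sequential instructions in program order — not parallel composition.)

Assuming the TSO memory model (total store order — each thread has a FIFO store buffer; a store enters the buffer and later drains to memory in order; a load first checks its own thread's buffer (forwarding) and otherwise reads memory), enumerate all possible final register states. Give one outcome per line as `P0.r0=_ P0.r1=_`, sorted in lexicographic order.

P0.r0=0 P0.r1=0
P0.r0=0 P0.r1=2
P0.r0=2 P0.r1=2

outcome vector order: (P0.r0,P0.r1)
|TSO outcomes| = 3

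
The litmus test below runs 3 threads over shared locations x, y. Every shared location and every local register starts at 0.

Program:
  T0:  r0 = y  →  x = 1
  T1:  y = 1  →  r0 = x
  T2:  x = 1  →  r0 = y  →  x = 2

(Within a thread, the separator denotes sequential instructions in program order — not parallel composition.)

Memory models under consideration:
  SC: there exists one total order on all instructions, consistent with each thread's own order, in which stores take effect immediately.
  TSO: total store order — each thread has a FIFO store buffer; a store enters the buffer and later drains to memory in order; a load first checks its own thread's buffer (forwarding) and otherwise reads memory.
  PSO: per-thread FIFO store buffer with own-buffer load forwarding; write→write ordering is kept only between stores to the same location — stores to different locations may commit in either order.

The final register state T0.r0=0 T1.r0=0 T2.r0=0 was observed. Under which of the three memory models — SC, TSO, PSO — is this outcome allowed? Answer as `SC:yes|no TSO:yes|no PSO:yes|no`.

outcome vector order: (T0.r0,T1.r0,T2.r0)
[SC] allowed = {<0 0 1>; <0 1 0>; <0 1 1>; <0 2 0>; <0 2 1>; <1 0 1>; <1 1 0>; <1 1 1>; <1 2 0>; <1 2 1>}
[TSO] allowed = {<0 0 0>; <0 0 1>; <0 1 0>; <0 1 1>; <0 2 0>; <0 2 1>; <1 0 0>; <1 0 1>; <1 1 0>; <1 1 1>; <1 2 0>; <1 2 1>}
[PSO] allowed = {<0 0 0>; <0 0 1>; <0 1 0>; <0 1 1>; <0 2 0>; <0 2 1>; <1 0 0>; <1 0 1>; <1 1 0>; <1 1 1>; <1 2 0>; <1 2 1>}
target <0 0 0> ∈ {TSO,PSO}

SC:no TSO:yes PSO:yes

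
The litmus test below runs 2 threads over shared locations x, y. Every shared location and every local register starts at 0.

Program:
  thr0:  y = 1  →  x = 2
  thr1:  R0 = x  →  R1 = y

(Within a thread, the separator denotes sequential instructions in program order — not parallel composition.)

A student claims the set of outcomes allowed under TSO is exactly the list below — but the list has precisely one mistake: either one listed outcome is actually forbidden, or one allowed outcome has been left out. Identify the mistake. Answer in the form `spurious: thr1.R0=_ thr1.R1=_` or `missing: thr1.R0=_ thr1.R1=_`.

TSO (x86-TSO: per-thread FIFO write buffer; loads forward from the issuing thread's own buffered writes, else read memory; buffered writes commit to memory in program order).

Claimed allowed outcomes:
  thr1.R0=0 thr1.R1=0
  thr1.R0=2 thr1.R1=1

outcome vector order: (thr1.R0,thr1.R1)
TSO: 3 outcomes — {(0,0), (0,1), (2,1)}
TSO∖claimed = {(0,1)}

missing: thr1.R0=0 thr1.R1=1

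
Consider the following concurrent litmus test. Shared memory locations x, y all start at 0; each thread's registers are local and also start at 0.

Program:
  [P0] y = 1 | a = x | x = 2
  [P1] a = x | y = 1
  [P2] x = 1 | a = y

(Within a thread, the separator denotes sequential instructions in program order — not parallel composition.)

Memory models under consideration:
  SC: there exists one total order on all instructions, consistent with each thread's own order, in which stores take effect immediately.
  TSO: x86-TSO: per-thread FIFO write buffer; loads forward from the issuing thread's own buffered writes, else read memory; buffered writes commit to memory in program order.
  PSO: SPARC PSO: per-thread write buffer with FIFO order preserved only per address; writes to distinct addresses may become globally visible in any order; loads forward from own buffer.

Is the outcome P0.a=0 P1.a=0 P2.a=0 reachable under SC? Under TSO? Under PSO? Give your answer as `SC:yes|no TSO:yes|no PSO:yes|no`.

outcome vector order: (P0.a,P1.a,P2.a)
under SC → <0 0 1>, <0 1 1>, <0 2 1>, <1 0 0>, <1 0 1>, <1 1 0>, <1 1 1>, <1 2 0>, <1 2 1>
under TSO → <0 0 0>, <0 0 1>, <0 1 0>, <0 1 1>, <0 2 0>, <0 2 1>, <1 0 0>, <1 0 1>, <1 1 0>, <1 1 1>, <1 2 0>, <1 2 1>
under PSO → <0 0 0>, <0 0 1>, <0 1 0>, <0 1 1>, <0 2 0>, <0 2 1>, <1 0 0>, <1 0 1>, <1 1 0>, <1 1 1>, <1 2 0>, <1 2 1>
target <0 0 0> ∈ {TSO,PSO}

SC:no TSO:yes PSO:yes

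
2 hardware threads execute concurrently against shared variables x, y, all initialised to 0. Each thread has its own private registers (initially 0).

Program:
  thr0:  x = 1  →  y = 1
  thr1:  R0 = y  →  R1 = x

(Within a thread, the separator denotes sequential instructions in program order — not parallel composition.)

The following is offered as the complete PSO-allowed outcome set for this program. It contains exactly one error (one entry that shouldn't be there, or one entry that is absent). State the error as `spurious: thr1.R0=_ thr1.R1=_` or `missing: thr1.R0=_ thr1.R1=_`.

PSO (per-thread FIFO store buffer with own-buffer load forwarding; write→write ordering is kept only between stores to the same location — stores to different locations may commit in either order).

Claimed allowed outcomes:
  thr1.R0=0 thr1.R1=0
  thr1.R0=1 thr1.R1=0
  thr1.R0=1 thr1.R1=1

outcome vector order: (thr1.R0,thr1.R1)
under PSO → <0 0>, <0 1>, <1 0>, <1 1>
PSO∖claimed = {<0 1>}

missing: thr1.R0=0 thr1.R1=1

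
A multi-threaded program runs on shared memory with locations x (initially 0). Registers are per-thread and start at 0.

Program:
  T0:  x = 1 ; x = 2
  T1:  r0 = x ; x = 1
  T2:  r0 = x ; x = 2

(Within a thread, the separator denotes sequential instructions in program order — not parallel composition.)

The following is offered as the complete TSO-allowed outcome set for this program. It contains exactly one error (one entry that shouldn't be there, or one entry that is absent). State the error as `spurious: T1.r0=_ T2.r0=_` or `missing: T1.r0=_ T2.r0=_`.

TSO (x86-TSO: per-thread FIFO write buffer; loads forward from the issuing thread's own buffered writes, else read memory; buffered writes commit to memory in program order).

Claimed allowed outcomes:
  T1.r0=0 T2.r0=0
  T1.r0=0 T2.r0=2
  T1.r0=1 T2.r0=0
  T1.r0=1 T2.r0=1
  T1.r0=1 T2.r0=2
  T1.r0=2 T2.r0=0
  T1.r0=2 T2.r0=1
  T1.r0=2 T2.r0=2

outcome vector order: (T1.r0,T2.r0)
TSO (9): 00; 01; 02; 10; 11; 12; 20; 21; 22
TSO∖claimed = {01}

missing: T1.r0=0 T2.r0=1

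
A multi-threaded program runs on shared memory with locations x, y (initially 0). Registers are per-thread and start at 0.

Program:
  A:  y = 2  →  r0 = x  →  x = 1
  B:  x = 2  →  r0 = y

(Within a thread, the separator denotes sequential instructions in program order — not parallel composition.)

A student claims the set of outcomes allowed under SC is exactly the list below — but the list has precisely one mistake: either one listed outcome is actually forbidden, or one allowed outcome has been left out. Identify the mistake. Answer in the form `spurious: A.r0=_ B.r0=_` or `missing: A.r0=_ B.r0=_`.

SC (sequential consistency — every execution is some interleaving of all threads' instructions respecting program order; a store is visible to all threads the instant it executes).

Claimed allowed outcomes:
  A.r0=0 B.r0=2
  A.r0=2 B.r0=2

missing: A.r0=2 B.r0=0

outcome vector order: (A.r0,B.r0)
under SC → 02 20 22
SC∖claimed = {20}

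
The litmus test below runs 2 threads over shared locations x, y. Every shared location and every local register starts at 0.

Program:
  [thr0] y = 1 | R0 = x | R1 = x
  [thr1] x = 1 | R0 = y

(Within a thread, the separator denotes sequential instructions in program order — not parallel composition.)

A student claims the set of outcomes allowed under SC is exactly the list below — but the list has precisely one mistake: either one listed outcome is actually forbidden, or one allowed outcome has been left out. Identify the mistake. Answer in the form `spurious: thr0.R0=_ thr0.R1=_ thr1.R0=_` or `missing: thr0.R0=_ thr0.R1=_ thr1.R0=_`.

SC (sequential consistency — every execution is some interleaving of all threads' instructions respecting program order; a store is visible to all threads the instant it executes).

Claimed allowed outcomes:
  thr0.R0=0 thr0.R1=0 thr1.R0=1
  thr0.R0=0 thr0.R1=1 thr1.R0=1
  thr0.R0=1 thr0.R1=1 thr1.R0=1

missing: thr0.R0=1 thr0.R1=1 thr1.R0=0

outcome vector order: (thr0.R0,thr0.R1,thr1.R0)
SC: 4 outcomes — {<0 0 1>; <0 1 1>; <1 1 0>; <1 1 1>}
SC∖claimed = {<1 1 0>}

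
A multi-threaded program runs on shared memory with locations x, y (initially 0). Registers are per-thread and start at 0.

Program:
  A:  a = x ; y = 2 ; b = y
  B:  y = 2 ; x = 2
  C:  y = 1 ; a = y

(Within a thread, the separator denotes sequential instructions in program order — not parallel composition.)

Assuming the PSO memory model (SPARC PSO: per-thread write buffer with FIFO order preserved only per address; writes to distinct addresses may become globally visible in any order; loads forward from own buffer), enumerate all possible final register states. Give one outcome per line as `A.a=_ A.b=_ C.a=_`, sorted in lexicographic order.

A.a=0 A.b=1 C.a=1
A.a=0 A.b=1 C.a=2
A.a=0 A.b=2 C.a=1
A.a=0 A.b=2 C.a=2
A.a=2 A.b=1 C.a=1
A.a=2 A.b=1 C.a=2
A.a=2 A.b=2 C.a=1
A.a=2 A.b=2 C.a=2

outcome vector order: (A.a,A.b,C.a)
|PSO outcomes| = 8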